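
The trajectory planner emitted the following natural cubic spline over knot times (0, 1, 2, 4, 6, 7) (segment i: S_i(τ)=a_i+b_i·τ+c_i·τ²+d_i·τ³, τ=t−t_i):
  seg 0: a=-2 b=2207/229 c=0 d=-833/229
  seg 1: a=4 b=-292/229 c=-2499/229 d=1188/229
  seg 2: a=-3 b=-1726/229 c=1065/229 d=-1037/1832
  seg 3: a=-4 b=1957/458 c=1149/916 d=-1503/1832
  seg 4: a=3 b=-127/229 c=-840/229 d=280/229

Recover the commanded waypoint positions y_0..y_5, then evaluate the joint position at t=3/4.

y_0 = S_0(0) = a_0 = -2
y_1 = S_1(0) = a_1 = 4
y_2 = S_2(0) = a_2 = -3
y_3 = S_3(0) = a_3 = -4
y_4 = S_4(0) = a_4 = 3
y_5 = S_4(1) = 0
t_q=3/4 is in segment 0 (τ=3/4); S_0(τ)=54133/14656

y_0=-2 y_1=4 y_2=-3 y_3=-4 y_4=3 y_5=0
S(3/4) = 54133/14656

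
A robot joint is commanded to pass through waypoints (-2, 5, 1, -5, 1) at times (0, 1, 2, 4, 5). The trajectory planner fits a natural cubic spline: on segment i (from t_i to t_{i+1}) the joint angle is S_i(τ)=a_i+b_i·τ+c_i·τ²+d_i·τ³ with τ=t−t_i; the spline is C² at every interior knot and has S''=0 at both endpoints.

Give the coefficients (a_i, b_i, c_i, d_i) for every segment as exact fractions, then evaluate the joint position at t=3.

  seg 0: a=-2 b=597/61 c=0 d=-170/61
  seg 1: a=5 b=87/61 c=-510/61 d=179/61
  seg 2: a=1 b=-396/61 c=27/61 d=159/244
  seg 3: a=-5 b=189/61 c=531/122 d=-177/122
S(3) = -1073/244

Δ: Δ0=7, Δ1=-4, Δ2=-3, Δ3=6
row 1: diag=4, rhs=-66; c'=1/4, d'=-33/2
row 2: denom=6−1·1/4=23/4; d'=(6−1·-33/2)/(23/4)=90/23
row 3: denom=6−2·8/23=122/23; d'=(54−2·90/23)/(122/23)=531/61
back: M3=531/61
back: M2=90/23−8/23·531/61=54/61
back: M1=-33/2−1/4·54/61=-1020/61
M: M0=0, M1=-1020/61, M2=54/61, M3=531/61, M4=0
seg 0: a=-2, c=M0/2=0, d=(M1−M0)/(6·1)=-170/61, b=Δ0−h0·(2M0+M1)/6=597/61
seg 1: a=5, c=M1/2=-510/61, d=(M2−M1)/(6·1)=179/61, b=Δ1−h1·(2M1+M2)/6=87/61
seg 2: a=1, c=M2/2=27/61, d=(M3−M2)/(6·2)=159/244, b=Δ2−h2·(2M2+M3)/6=-396/61
seg 3: a=-5, c=M3/2=531/122, d=(M4−M3)/(6·1)=-177/122, b=Δ3−h3·(2M3+M4)/6=189/61
t_q=3 → seg 2, τ=1; S=1+-396/61·τ+27/61·τ²+159/244·τ³=-1073/244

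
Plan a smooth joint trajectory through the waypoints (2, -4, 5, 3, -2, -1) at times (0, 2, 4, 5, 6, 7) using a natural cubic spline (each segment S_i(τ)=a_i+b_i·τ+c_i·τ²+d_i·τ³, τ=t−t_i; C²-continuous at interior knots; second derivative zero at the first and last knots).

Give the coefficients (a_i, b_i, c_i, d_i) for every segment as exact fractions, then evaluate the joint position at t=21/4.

Δ: Δ0=-3, Δ1=9/2, Δ2=-2, Δ3=-5, Δ4=1
row 1: diag=8, rhs=45; c'=1/4, d'=45/8
row 2: denom=6−2·1/4=11/2; d'=(-39−2·45/8)/(11/2)=-201/22
row 3: denom=4−1·2/11=42/11; d'=(-18−1·-201/22)/(42/11)=-65/28
row 4: denom=4−1·11/42=157/42; d'=(36−1·-65/28)/(157/42)=3219/314
back: M4=3219/314
back: M3=-65/28−11/42·3219/314=-786/157
back: M2=-201/22−2/11·-786/157=-2583/314
back: M1=45/8−1/4·-2583/314=1206/157
M: M0=0, M1=1206/157, M2=-2583/314, M3=-786/157, M4=3219/314, M5=0
seg 0: a=2, c=M0/2=0, d=(M1−M0)/(6·2)=201/314, b=Δ0−h0·(2M0+M1)/6=-873/157
seg 1: a=-4, c=M1/2=603/157, d=(M2−M1)/(6·2)=-1665/1256, b=Δ1−h1·(2M1+M2)/6=333/157
seg 2: a=5, c=M2/2=-2583/628, d=(M3−M2)/(6·1)=337/628, b=Δ2−h2·(2M2+M3)/6=495/314
seg 3: a=3, c=M3/2=-393/157, d=(M4−M3)/(6·1)=1597/628, b=Δ3−h3·(2M3+M4)/6=-3165/628
seg 4: a=-2, c=M4/2=3219/628, d=(M5−M4)/(6·1)=-1073/628, b=Δ4−h4·(2M4+M5)/6=-759/314
t_q=21/4 → seg 3, τ=1/4; S=3+-3165/628·τ+-393/157·τ²+1597/628·τ³=65245/40192

  seg 0: a=2 b=-873/157 c=0 d=201/314
  seg 1: a=-4 b=333/157 c=603/157 d=-1665/1256
  seg 2: a=5 b=495/314 c=-2583/628 d=337/628
  seg 3: a=3 b=-3165/628 c=-393/157 d=1597/628
  seg 4: a=-2 b=-759/314 c=3219/628 d=-1073/628
S(21/4) = 65245/40192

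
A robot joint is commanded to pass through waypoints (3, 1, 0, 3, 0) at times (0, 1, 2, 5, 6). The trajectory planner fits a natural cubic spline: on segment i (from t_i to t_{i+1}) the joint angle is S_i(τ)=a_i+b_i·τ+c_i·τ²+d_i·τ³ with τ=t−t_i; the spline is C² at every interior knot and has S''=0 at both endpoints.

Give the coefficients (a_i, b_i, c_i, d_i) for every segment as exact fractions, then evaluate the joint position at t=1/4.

Δ: Δ0=-2, Δ1=-1, Δ2=1, Δ3=-3
row 1: diag=4, rhs=6; c'=1/4, d'=3/2
row 2: denom=8−1·1/4=31/4; d'=(12−1·3/2)/(31/4)=42/31
row 3: denom=8−3·12/31=212/31; d'=(-24−3·42/31)/(212/31)=-435/106
back: M3=-435/106
back: M2=42/31−12/31·-435/106=156/53
back: M1=3/2−1/4·156/53=81/106
M: M0=0, M1=81/106, M2=156/53, M3=-435/106, M4=0
seg 0: a=3, c=M0/2=0, d=(M1−M0)/(6·1)=27/212, b=Δ0−h0·(2M0+M1)/6=-451/212
seg 1: a=1, c=M1/2=81/212, d=(M2−M1)/(6·1)=77/212, b=Δ1−h1·(2M1+M2)/6=-185/106
seg 2: a=0, c=M2/2=78/53, d=(M3−M2)/(6·3)=-83/212, b=Δ2−h2·(2M2+M3)/6=23/212
seg 3: a=3, c=M3/2=-435/212, d=(M4−M3)/(6·1)=145/212, b=Δ3−h3·(2M3+M4)/6=-173/106
t_q=1/4 → seg 0, τ=1/4; S=3+-451/212·τ+0·τ²+27/212·τ³=33515/13568

  seg 0: a=3 b=-451/212 c=0 d=27/212
  seg 1: a=1 b=-185/106 c=81/212 d=77/212
  seg 2: a=0 b=23/212 c=78/53 d=-83/212
  seg 3: a=3 b=-173/106 c=-435/212 d=145/212
S(1/4) = 33515/13568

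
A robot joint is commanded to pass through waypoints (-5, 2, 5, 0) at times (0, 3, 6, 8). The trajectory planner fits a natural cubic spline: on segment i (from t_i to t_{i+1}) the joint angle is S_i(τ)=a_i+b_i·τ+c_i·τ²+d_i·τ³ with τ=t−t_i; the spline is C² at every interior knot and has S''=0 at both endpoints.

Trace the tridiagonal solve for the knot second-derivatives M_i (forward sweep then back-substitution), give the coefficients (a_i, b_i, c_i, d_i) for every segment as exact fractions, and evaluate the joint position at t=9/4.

Δ: Δ0=7/3, Δ1=1, Δ2=-5/2
row 1: diag=12, rhs=-8; c'=1/4, d'=-2/3
row 2: denom=10−3·1/4=37/4; d'=(-21−3·-2/3)/(37/4)=-76/37
back: M2=-76/37
back: M1=-2/3−1/4·-76/37=-17/111
M: M0=0, M1=-17/111, M2=-76/37, M3=0
seg 0: a=-5, c=M0/2=0, d=(M1−M0)/(6·3)=-17/1998, b=Δ0−h0·(2M0+M1)/6=535/222
seg 1: a=2, c=M1/2=-17/222, d=(M2−M1)/(6·3)=-211/1998, b=Δ1−h1·(2M1+M2)/6=242/111
seg 2: a=5, c=M2/2=-38/37, d=(M3−M2)/(6·2)=19/111, b=Δ2−h2·(2M2+M3)/6=-251/222
t_q=9/4 → seg 0, τ=9/4; S=-5+535/222·τ+0·τ²+-17/1998·τ³=1541/4736

  seg 0: a=-5 b=535/222 c=0 d=-17/1998
  seg 1: a=2 b=242/111 c=-17/222 d=-211/1998
  seg 2: a=5 b=-251/222 c=-38/37 d=19/111
S(9/4) = 1541/4736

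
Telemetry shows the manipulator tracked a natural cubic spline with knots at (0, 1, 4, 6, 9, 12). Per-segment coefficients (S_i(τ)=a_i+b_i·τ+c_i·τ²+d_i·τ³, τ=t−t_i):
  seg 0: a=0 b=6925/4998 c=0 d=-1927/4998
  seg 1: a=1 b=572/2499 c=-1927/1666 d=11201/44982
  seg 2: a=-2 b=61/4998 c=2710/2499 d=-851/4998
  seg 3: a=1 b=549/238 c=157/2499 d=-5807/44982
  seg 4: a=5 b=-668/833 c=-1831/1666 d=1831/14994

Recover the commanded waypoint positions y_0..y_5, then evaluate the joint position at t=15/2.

y_0=0 y_1=1 y_2=-2 y_3=1 y_4=5 y_5=-4
S(15/2) = 55521/13328

y_0 = S_0(0) = a_0 = 0
y_1 = S_1(0) = a_1 = 1
y_2 = S_2(0) = a_2 = -2
y_3 = S_3(0) = a_3 = 1
y_4 = S_4(0) = a_4 = 5
y_5 = S_4(3) = -4
t_q=15/2 is in segment 3 (τ=3/2); S_3(τ)=55521/13328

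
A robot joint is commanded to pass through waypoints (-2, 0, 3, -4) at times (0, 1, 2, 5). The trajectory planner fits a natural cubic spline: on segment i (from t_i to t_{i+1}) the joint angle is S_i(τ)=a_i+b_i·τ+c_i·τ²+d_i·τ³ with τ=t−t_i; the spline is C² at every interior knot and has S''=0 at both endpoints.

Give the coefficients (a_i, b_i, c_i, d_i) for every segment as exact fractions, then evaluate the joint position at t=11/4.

  seg 0: a=-2 b=146/93 c=0 d=40/93
  seg 1: a=0 b=266/93 c=40/31 d=-107/93
  seg 2: a=3 b=185/93 c=-67/31 d=67/279
S(11/4) = 6701/1984

Δ: Δ0=2, Δ1=3, Δ2=-7/3
row 1: diag=4, rhs=6; c'=1/4, d'=3/2
row 2: denom=8−1·1/4=31/4; d'=(-32−1·3/2)/(31/4)=-134/31
back: M2=-134/31
back: M1=3/2−1/4·-134/31=80/31
M: M0=0, M1=80/31, M2=-134/31, M3=0
seg 0: a=-2, c=M0/2=0, d=(M1−M0)/(6·1)=40/93, b=Δ0−h0·(2M0+M1)/6=146/93
seg 1: a=0, c=M1/2=40/31, d=(M2−M1)/(6·1)=-107/93, b=Δ1−h1·(2M1+M2)/6=266/93
seg 2: a=3, c=M2/2=-67/31, d=(M3−M2)/(6·3)=67/279, b=Δ2−h2·(2M2+M3)/6=185/93
t_q=11/4 → seg 2, τ=3/4; S=3+185/93·τ+-67/31·τ²+67/279·τ³=6701/1984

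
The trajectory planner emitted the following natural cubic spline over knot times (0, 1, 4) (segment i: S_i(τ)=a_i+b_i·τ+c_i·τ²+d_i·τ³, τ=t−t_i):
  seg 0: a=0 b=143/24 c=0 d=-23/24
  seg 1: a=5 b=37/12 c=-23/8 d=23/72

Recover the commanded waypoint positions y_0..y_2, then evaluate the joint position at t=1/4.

y_0 = S_0(0) = a_0 = 0
y_1 = S_1(0) = a_1 = 5
y_2 = S_1(3) = -3
t_q=1/4 is in segment 0 (τ=1/4); S_0(τ)=755/512

y_0=0 y_1=5 y_2=-3
S(1/4) = 755/512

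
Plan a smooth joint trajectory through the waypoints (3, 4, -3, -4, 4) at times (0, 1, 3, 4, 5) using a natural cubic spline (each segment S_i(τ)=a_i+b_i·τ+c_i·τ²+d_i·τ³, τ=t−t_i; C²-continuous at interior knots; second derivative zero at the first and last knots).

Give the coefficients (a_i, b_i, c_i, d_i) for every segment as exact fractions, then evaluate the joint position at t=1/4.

  seg 0: a=3 b=455/244 c=0 d=-211/244
  seg 1: a=4 b=-89/122 c=-633/244 d=295/488
  seg 2: a=-3 b=-235/61 c=63/61 d=111/61
  seg 3: a=-4 b=224/61 c=396/61 d=-132/61
S(1/4) = 53917/15616

Δ: Δ0=1, Δ1=-7/2, Δ2=-1, Δ3=8
row 1: diag=6, rhs=-27; c'=1/3, d'=-9/2
row 2: denom=6−2·1/3=16/3; d'=(15−2·-9/2)/(16/3)=9/2
row 3: denom=4−1·3/16=61/16; d'=(54−1·9/2)/(61/16)=792/61
back: M3=792/61
back: M2=9/2−3/16·792/61=126/61
back: M1=-9/2−1/3·126/61=-633/122
M: M0=0, M1=-633/122, M2=126/61, M3=792/61, M4=0
seg 0: a=3, c=M0/2=0, d=(M1−M0)/(6·1)=-211/244, b=Δ0−h0·(2M0+M1)/6=455/244
seg 1: a=4, c=M1/2=-633/244, d=(M2−M1)/(6·2)=295/488, b=Δ1−h1·(2M1+M2)/6=-89/122
seg 2: a=-3, c=M2/2=63/61, d=(M3−M2)/(6·1)=111/61, b=Δ2−h2·(2M2+M3)/6=-235/61
seg 3: a=-4, c=M3/2=396/61, d=(M4−M3)/(6·1)=-132/61, b=Δ3−h3·(2M3+M4)/6=224/61
t_q=1/4 → seg 0, τ=1/4; S=3+455/244·τ+0·τ²+-211/244·τ³=53917/15616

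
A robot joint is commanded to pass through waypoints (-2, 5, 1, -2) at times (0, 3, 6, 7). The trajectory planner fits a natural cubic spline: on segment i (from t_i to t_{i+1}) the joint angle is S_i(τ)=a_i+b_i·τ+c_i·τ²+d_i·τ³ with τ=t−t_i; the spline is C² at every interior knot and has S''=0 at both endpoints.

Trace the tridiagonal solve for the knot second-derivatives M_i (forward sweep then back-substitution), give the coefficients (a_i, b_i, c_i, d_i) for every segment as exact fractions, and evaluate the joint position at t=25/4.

Δ: Δ0=7/3, Δ1=-4/3, Δ2=-3
row 1: diag=12, rhs=-22; c'=1/4, d'=-11/6
row 2: denom=8−3·1/4=29/4; d'=(-10−3·-11/6)/(29/4)=-18/29
back: M2=-18/29
back: M1=-11/6−1/4·-18/29=-146/87
M: M0=0, M1=-146/87, M2=-18/29, M3=0
seg 0: a=-2, c=M0/2=0, d=(M1−M0)/(6·3)=-73/783, b=Δ0−h0·(2M0+M1)/6=92/29
seg 1: a=5, c=M1/2=-73/87, d=(M2−M1)/(6·3)=46/783, b=Δ1−h1·(2M1+M2)/6=19/29
seg 2: a=1, c=M2/2=-9/29, d=(M3−M2)/(6·1)=3/29, b=Δ2−h2·(2M2+M3)/6=-81/29
t_q=25/4 → seg 2, τ=1/4; S=1+-81/29·τ+-9/29·τ²+3/29·τ³=527/1856

  seg 0: a=-2 b=92/29 c=0 d=-73/783
  seg 1: a=5 b=19/29 c=-73/87 d=46/783
  seg 2: a=1 b=-81/29 c=-9/29 d=3/29
S(25/4) = 527/1856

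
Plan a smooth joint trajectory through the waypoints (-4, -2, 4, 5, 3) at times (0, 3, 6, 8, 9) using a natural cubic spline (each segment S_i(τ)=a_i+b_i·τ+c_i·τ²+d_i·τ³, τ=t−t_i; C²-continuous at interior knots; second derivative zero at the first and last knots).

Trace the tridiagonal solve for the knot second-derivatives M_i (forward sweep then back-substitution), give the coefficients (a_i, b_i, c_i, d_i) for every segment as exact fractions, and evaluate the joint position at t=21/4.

  seg 0: a=-4 b=76/309 c=0 d=130/2781
  seg 1: a=-2 b=466/309 c=130/309 d=-238/2781
  seg 2: a=4 b=532/309 c=-36/103 d=-323/2472
  seg 3: a=5 b=-769/618 c=-467/412 d=467/1236
S(21/4) = 8399/3296

Δ: Δ0=2/3, Δ1=2, Δ2=1/2, Δ3=-2
row 1: diag=12, rhs=8; c'=1/4, d'=2/3
row 2: denom=10−3·1/4=37/4; d'=(-9−3·2/3)/(37/4)=-44/37
row 3: denom=6−2·8/37=206/37; d'=(-15−2·-44/37)/(206/37)=-467/206
back: M3=-467/206
back: M2=-44/37−8/37·-467/206=-72/103
back: M1=2/3−1/4·-72/103=260/309
M: M0=0, M1=260/309, M2=-72/103, M3=-467/206, M4=0
seg 0: a=-4, c=M0/2=0, d=(M1−M0)/(6·3)=130/2781, b=Δ0−h0·(2M0+M1)/6=76/309
seg 1: a=-2, c=M1/2=130/309, d=(M2−M1)/(6·3)=-238/2781, b=Δ1−h1·(2M1+M2)/6=466/309
seg 2: a=4, c=M2/2=-36/103, d=(M3−M2)/(6·2)=-323/2472, b=Δ2−h2·(2M2+M3)/6=532/309
seg 3: a=5, c=M3/2=-467/412, d=(M4−M3)/(6·1)=467/1236, b=Δ3−h3·(2M3+M4)/6=-769/618
t_q=21/4 → seg 1, τ=9/4; S=-2+466/309·τ+130/309·τ²+-238/2781·τ³=8399/3296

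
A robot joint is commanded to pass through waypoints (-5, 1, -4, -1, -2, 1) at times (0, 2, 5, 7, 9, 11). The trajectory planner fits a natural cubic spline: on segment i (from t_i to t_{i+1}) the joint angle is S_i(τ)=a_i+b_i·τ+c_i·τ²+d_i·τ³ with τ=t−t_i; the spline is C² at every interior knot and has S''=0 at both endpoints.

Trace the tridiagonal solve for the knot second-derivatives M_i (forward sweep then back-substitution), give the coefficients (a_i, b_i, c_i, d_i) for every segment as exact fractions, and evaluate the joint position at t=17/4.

  seg 0: a=-5 b=16576/3855 c=0 d=-5011/15420
  seg 1: a=1 b=1543/3855 c=-5011/2570 d=9721/23130
  seg 2: a=-4 b=377/7710 c=471/257 d=-2134/3855
  seg 3: a=-1 b=5681/7710 c=-1913/1285 d=671/1542
  seg 4: a=-2 b=29/7710 c=1442/1285 d=-721/3855
S(17/4) = -104711/32896

Δ: Δ0=3, Δ1=-5/3, Δ2=3/2, Δ3=-1/2, Δ4=3/2
row 1: diag=10, rhs=-28; c'=3/10, d'=-14/5
row 2: denom=10−3·3/10=91/10; d'=(19−3·-14/5)/(91/10)=274/91
row 3: denom=8−2·20/91=688/91; d'=(-12−2·274/91)/(688/91)=-205/86
row 4: denom=8−2·91/344=1285/172; d'=(12−2·-205/86)/(1285/172)=2884/1285
back: M4=2884/1285
back: M3=-205/86−91/344·2884/1285=-3826/1285
back: M2=274/91−20/91·-3826/1285=942/257
back: M1=-14/5−3/10·942/257=-5011/1285
M: M0=0, M1=-5011/1285, M2=942/257, M3=-3826/1285, M4=2884/1285, M5=0
seg 0: a=-5, c=M0/2=0, d=(M1−M0)/(6·2)=-5011/15420, b=Δ0−h0·(2M0+M1)/6=16576/3855
seg 1: a=1, c=M1/2=-5011/2570, d=(M2−M1)/(6·3)=9721/23130, b=Δ1−h1·(2M1+M2)/6=1543/3855
seg 2: a=-4, c=M2/2=471/257, d=(M3−M2)/(6·2)=-2134/3855, b=Δ2−h2·(2M2+M3)/6=377/7710
seg 3: a=-1, c=M3/2=-1913/1285, d=(M4−M3)/(6·2)=671/1542, b=Δ3−h3·(2M3+M4)/6=5681/7710
seg 4: a=-2, c=M4/2=1442/1285, d=(M5−M4)/(6·2)=-721/3855, b=Δ4−h4·(2M4+M5)/6=29/7710
t_q=17/4 → seg 1, τ=9/4; S=1+1543/3855·τ+-5011/2570·τ²+9721/23130·τ³=-104711/32896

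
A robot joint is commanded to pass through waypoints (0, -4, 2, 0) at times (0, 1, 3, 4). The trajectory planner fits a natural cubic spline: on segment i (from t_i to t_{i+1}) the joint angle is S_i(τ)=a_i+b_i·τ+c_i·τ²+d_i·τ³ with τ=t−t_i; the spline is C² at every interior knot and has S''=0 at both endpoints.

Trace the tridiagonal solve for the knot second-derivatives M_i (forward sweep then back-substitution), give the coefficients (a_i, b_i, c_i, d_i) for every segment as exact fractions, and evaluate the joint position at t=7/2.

Δ: Δ0=-4, Δ1=3, Δ2=-2
row 1: diag=6, rhs=42; c'=1/3, d'=7
row 2: denom=6−2·1/3=16/3; d'=(-30−2·7)/(16/3)=-33/4
back: M2=-33/4
back: M1=7−1/3·-33/4=39/4
M: M0=0, M1=39/4, M2=-33/4, M3=0
seg 0: a=0, c=M0/2=0, d=(M1−M0)/(6·1)=13/8, b=Δ0−h0·(2M0+M1)/6=-45/8
seg 1: a=-4, c=M1/2=39/8, d=(M2−M1)/(6·2)=-3/2, b=Δ1−h1·(2M1+M2)/6=-3/4
seg 2: a=2, c=M2/2=-33/8, d=(M3−M2)/(6·1)=11/8, b=Δ2−h2·(2M2+M3)/6=3/4
t_q=7/2 → seg 2, τ=1/2; S=2+3/4·τ+-33/8·τ²+11/8·τ³=97/64

  seg 0: a=0 b=-45/8 c=0 d=13/8
  seg 1: a=-4 b=-3/4 c=39/8 d=-3/2
  seg 2: a=2 b=3/4 c=-33/8 d=11/8
S(7/2) = 97/64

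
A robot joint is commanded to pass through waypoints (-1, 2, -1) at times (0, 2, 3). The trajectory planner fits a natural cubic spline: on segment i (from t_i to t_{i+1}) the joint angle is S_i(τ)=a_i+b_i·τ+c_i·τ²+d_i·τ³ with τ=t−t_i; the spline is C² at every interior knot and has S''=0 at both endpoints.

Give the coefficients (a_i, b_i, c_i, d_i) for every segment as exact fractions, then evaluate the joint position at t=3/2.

Δ: Δ0=3/2, Δ1=-3
row 1: diag=6, rhs=-27; c'=1/6, d'=-9/2
back: M1=-9/2
M: M0=0, M1=-9/2, M2=0
seg 0: a=-1, c=M0/2=0, d=(M1−M0)/(6·2)=-3/8, b=Δ0−h0·(2M0+M1)/6=3
seg 1: a=2, c=M1/2=-9/4, d=(M2−M1)/(6·1)=3/4, b=Δ1−h1·(2M1+M2)/6=-3/2
t_q=3/2 → seg 0, τ=3/2; S=-1+3·τ+0·τ²+-3/8·τ³=143/64

  seg 0: a=-1 b=3 c=0 d=-3/8
  seg 1: a=2 b=-3/2 c=-9/4 d=3/4
S(3/2) = 143/64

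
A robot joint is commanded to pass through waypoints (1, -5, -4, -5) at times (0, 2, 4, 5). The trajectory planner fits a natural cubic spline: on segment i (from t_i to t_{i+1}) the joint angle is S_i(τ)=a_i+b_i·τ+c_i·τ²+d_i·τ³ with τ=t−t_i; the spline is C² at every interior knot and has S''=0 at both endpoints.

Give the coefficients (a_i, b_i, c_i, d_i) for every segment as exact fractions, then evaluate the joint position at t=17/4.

Δ: Δ0=-3, Δ1=1/2, Δ2=-1
row 1: diag=8, rhs=21; c'=1/4, d'=21/8
row 2: denom=6−2·1/4=11/2; d'=(-9−2·21/8)/(11/2)=-57/22
back: M2=-57/22
back: M1=21/8−1/4·-57/22=36/11
M: M0=0, M1=36/11, M2=-57/22, M3=0
seg 0: a=1, c=M0/2=0, d=(M1−M0)/(6·2)=3/11, b=Δ0−h0·(2M0+M1)/6=-45/11
seg 1: a=-5, c=M1/2=18/11, d=(M2−M1)/(6·2)=-43/88, b=Δ1−h1·(2M1+M2)/6=-9/11
seg 2: a=-4, c=M2/2=-57/44, d=(M3−M2)/(6·1)=19/44, b=Δ2−h2·(2M2+M3)/6=-3/22
t_q=17/4 → seg 2, τ=1/4; S=-4+-3/22·τ+-57/44·τ²+19/44·τ³=-11569/2816

  seg 0: a=1 b=-45/11 c=0 d=3/11
  seg 1: a=-5 b=-9/11 c=18/11 d=-43/88
  seg 2: a=-4 b=-3/22 c=-57/44 d=19/44
S(17/4) = -11569/2816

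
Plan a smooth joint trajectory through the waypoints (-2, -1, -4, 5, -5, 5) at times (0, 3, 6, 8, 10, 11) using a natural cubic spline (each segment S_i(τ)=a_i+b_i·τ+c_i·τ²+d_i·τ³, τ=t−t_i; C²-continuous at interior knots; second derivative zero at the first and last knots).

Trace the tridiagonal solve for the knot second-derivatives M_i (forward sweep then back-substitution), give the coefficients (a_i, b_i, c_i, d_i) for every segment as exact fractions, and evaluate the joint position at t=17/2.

Δ: Δ0=1/3, Δ1=-1, Δ2=9/2, Δ3=-5, Δ4=10
row 1: diag=12, rhs=-8; c'=1/4, d'=-2/3
row 2: denom=10−3·1/4=37/4; d'=(33−3·-2/3)/(37/4)=140/37
row 3: denom=8−2·8/37=280/37; d'=(-57−2·140/37)/(280/37)=-2389/280
row 4: denom=6−2·37/140=383/70; d'=(90−2·-2389/280)/(383/70)=14989/766
back: M4=14989/766
back: M3=-2389/280−37/140·14989/766=-10497/766
back: M2=140/37−8/37·-10497/766=2584/383
back: M1=-2/3−1/4·2584/383=-2704/1149
M: M0=0, M1=-2704/1149, M2=2584/383, M3=-10497/766, M4=14989/766, M5=0
seg 0: a=-2, c=M0/2=0, d=(M1−M0)/(6·3)=-1352/10341, b=Δ0−h0·(2M0+M1)/6=1735/1149
seg 1: a=-1, c=M1/2=-1352/1149, d=(M2−M1)/(6·3)=5228/10341, b=Δ1−h1·(2M1+M2)/6=-2321/1149
seg 2: a=-4, c=M2/2=1292/383, d=(M3−M2)/(6·2)=-15665/9192, b=Δ2−h2·(2M2+M3)/6=5251/1149
seg 3: a=5, c=M3/2=-10497/1532, d=(M4−M3)/(6·2)=12743/4596, b=Δ3−h3·(2M3+M4)/6=-5485/2298
seg 4: a=-5, c=M4/2=14989/1532, d=(M5−M4)/(6·1)=-14989/4596, b=Δ4−h4·(2M4+M5)/6=7991/2298
t_q=17/2 → seg 3, τ=1/2; S=5+-5485/2298·τ+-10497/1532·τ²+12743/4596·τ³=29907/12256

  seg 0: a=-2 b=1735/1149 c=0 d=-1352/10341
  seg 1: a=-1 b=-2321/1149 c=-1352/1149 d=5228/10341
  seg 2: a=-4 b=5251/1149 c=1292/383 d=-15665/9192
  seg 3: a=5 b=-5485/2298 c=-10497/1532 d=12743/4596
  seg 4: a=-5 b=7991/2298 c=14989/1532 d=-14989/4596
S(17/2) = 29907/12256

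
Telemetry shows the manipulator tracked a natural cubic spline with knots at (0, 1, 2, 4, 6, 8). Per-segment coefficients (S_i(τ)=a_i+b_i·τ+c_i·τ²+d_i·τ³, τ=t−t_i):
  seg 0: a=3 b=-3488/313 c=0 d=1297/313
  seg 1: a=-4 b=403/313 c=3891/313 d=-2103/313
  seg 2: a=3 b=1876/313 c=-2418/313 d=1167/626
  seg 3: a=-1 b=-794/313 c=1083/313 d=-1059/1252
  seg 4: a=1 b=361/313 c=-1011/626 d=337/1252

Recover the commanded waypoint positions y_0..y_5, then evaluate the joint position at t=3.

y_0 = S_0(0) = a_0 = 3
y_1 = S_1(0) = a_1 = -4
y_2 = S_2(0) = a_2 = 3
y_3 = S_3(0) = a_3 = -1
y_4 = S_4(0) = a_4 = 1
y_5 = S_4(2) = -1
t_q=3 is in segment 2 (τ=1); S_2(τ)=1961/626

y_0=3 y_1=-4 y_2=3 y_3=-1 y_4=1 y_5=-1
S(3) = 1961/626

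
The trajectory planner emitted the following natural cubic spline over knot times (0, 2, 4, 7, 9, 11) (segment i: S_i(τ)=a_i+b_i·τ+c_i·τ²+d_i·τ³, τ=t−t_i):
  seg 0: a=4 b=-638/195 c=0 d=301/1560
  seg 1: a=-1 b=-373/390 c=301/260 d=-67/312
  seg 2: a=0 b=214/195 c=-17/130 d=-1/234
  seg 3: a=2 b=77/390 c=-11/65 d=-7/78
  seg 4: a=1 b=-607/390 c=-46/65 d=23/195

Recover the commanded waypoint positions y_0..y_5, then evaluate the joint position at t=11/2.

y_0 = S_0(0) = a_0 = 4
y_1 = S_1(0) = a_1 = -1
y_2 = S_2(0) = a_2 = 0
y_3 = S_3(0) = a_3 = 2
y_4 = S_4(0) = a_4 = 1
y_5 = S_4(2) = -4
t_q=11/2 is in segment 2 (τ=3/2); S_2(τ)=107/80

y_0=4 y_1=-1 y_2=0 y_3=2 y_4=1 y_5=-4
S(11/2) = 107/80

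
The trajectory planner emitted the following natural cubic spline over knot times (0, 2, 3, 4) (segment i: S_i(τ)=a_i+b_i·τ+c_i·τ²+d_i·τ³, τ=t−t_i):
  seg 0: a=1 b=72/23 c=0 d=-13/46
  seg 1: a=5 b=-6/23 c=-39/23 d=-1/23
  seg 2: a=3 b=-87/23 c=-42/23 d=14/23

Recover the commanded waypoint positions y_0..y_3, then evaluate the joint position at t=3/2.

y_0=1 y_1=5 y_2=3 y_3=-2
S(3/2) = 1745/368

y_0 = S_0(0) = a_0 = 1
y_1 = S_1(0) = a_1 = 5
y_2 = S_2(0) = a_2 = 3
y_3 = S_2(1) = -2
t_q=3/2 is in segment 0 (τ=3/2); S_0(τ)=1745/368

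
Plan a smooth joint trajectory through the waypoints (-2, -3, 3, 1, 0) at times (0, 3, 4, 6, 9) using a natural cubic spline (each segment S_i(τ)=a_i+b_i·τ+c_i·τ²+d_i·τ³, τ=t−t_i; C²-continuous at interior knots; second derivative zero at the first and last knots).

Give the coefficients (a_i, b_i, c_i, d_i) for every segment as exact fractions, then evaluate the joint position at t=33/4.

Δ: Δ0=-1/3, Δ1=6, Δ2=-1, Δ3=-1/3
row 1: diag=8, rhs=38; c'=1/8, d'=19/4
row 2: denom=6−1·1/8=47/8; d'=(-42−1·19/4)/(47/8)=-374/47
row 3: denom=10−2·16/47=438/47; d'=(4−2·-374/47)/(438/47)=156/73
back: M3=156/73
back: M2=-374/47−16/47·156/73=-634/73
back: M1=19/4−1/8·-634/73=426/73
M: M0=0, M1=426/73, M2=-634/73, M3=156/73, M4=0
seg 0: a=-2, c=M0/2=0, d=(M1−M0)/(6·3)=71/219, b=Δ0−h0·(2M0+M1)/6=-712/219
seg 1: a=-3, c=M1/2=213/73, d=(M2−M1)/(6·1)=-530/219, b=Δ1−h1·(2M1+M2)/6=1205/219
seg 2: a=3, c=M2/2=-317/73, d=(M3−M2)/(6·2)=395/438, b=Δ2−h2·(2M2+M3)/6=893/219
seg 3: a=1, c=M3/2=78/73, d=(M4−M3)/(6·3)=-26/219, b=Δ3−h3·(2M3+M4)/6=-541/219
t_q=33/4 → seg 3, τ=9/4; S=1+-541/219·τ+78/73·τ²+-26/219·τ³=-1171/2336

  seg 0: a=-2 b=-712/219 c=0 d=71/219
  seg 1: a=-3 b=1205/219 c=213/73 d=-530/219
  seg 2: a=3 b=893/219 c=-317/73 d=395/438
  seg 3: a=1 b=-541/219 c=78/73 d=-26/219
S(33/4) = -1171/2336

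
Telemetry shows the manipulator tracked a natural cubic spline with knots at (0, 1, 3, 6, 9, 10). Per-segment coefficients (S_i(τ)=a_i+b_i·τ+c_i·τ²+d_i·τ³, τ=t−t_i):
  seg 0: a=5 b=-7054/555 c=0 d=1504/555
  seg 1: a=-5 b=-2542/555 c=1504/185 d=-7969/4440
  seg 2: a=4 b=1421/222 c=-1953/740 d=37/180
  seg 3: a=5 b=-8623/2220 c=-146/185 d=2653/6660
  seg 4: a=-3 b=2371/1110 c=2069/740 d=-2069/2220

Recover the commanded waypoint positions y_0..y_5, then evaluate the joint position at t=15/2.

y_0 = S_0(0) = a_0 = 5
y_1 = S_1(0) = a_1 = -5
y_2 = S_2(0) = a_2 = 4
y_3 = S_3(0) = a_3 = 5
y_4 = S_4(0) = a_4 = -3
y_5 = S_4(1) = 1
t_q=15/2 is in segment 3 (τ=3/2); S_3(τ)=-1489/1184

y_0=5 y_1=-5 y_2=4 y_3=5 y_4=-3 y_5=1
S(15/2) = -1489/1184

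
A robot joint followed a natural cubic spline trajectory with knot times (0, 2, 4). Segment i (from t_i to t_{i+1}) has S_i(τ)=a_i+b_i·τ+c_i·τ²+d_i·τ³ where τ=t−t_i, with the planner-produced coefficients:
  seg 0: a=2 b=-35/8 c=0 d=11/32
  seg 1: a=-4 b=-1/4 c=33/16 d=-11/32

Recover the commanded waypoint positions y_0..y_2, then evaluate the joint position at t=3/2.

y_0 = S_0(0) = a_0 = 2
y_1 = S_1(0) = a_1 = -4
y_2 = S_1(2) = 1
t_q=3/2 is in segment 0 (τ=3/2); S_0(τ)=-871/256

y_0=2 y_1=-4 y_2=1
S(3/2) = -871/256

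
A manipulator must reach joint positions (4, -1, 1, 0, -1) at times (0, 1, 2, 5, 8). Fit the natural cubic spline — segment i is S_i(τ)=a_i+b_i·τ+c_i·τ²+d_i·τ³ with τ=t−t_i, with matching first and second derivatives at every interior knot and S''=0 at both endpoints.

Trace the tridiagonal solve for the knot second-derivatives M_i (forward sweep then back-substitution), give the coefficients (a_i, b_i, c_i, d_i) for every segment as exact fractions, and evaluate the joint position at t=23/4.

Δ: Δ0=-5, Δ1=2, Δ2=-1/3, Δ3=-1/3
row 1: diag=4, rhs=42; c'=1/4, d'=21/2
row 2: denom=8−1·1/4=31/4; d'=(-14−1·21/2)/(31/4)=-98/31
row 3: denom=12−3·12/31=336/31; d'=(0−3·-98/31)/(336/31)=7/8
back: M3=7/8
back: M2=-98/31−12/31·7/8=-7/2
back: M1=21/2−1/4·-7/2=91/8
M: M0=0, M1=91/8, M2=-7/2, M3=7/8, M4=0
seg 0: a=4, c=M0/2=0, d=(M1−M0)/(6·1)=91/48, b=Δ0−h0·(2M0+M1)/6=-331/48
seg 1: a=-1, c=M1/2=91/16, d=(M2−M1)/(6·1)=-119/48, b=Δ1−h1·(2M1+M2)/6=-29/24
seg 2: a=1, c=M2/2=-7/4, d=(M3−M2)/(6·3)=35/144, b=Δ2−h2·(2M2+M3)/6=131/48
seg 3: a=0, c=M3/2=7/16, d=(M4−M3)/(6·3)=-7/144, b=Δ3−h3·(2M3+M4)/6=-29/24
t_q=23/4 → seg 3, τ=3/4; S=0+-29/24·τ+7/16·τ²+-7/144·τ³=-697/1024

  seg 0: a=4 b=-331/48 c=0 d=91/48
  seg 1: a=-1 b=-29/24 c=91/16 d=-119/48
  seg 2: a=1 b=131/48 c=-7/4 d=35/144
  seg 3: a=0 b=-29/24 c=7/16 d=-7/144
S(23/4) = -697/1024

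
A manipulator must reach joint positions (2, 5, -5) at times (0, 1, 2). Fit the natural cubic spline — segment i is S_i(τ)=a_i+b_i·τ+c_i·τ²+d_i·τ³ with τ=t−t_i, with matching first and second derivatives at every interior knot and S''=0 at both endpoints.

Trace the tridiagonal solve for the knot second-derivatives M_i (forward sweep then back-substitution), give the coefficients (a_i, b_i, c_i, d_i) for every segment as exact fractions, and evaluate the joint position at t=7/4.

Δ: Δ0=3, Δ1=-10
row 1: diag=4, rhs=-78; c'=1/4, d'=-39/2
back: M1=-39/2
M: M0=0, M1=-39/2, M2=0
seg 0: a=2, c=M0/2=0, d=(M1−M0)/(6·1)=-13/4, b=Δ0−h0·(2M0+M1)/6=25/4
seg 1: a=5, c=M1/2=-39/4, d=(M2−M1)/(6·1)=13/4, b=Δ1−h1·(2M1+M2)/6=-7/2
t_q=7/4 → seg 1, τ=3/4; S=5+-7/2·τ+-39/4·τ²+13/4·τ³=-445/256

  seg 0: a=2 b=25/4 c=0 d=-13/4
  seg 1: a=5 b=-7/2 c=-39/4 d=13/4
S(7/4) = -445/256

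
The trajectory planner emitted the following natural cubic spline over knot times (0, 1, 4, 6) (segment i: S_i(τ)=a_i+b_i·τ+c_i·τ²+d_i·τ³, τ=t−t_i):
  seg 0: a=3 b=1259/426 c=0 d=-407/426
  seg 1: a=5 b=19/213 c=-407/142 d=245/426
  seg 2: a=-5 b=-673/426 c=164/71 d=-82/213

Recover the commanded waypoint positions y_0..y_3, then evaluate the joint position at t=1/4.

y_0=3 y_1=5 y_2=-5 y_3=-2
S(1/4) = 33843/9088

y_0 = S_0(0) = a_0 = 3
y_1 = S_1(0) = a_1 = 5
y_2 = S_2(0) = a_2 = -5
y_3 = S_2(2) = -2
t_q=1/4 is in segment 0 (τ=1/4); S_0(τ)=33843/9088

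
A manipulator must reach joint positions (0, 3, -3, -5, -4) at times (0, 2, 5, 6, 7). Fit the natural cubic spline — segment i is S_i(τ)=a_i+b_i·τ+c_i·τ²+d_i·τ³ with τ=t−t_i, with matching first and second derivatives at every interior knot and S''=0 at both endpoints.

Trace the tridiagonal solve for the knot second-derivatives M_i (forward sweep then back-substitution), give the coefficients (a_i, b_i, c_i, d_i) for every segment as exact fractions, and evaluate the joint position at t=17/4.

Δ: Δ0=3/2, Δ1=-2, Δ2=-2, Δ3=1
row 1: diag=10, rhs=-21; c'=3/10, d'=-21/10
row 2: denom=8−3·3/10=71/10; d'=(0−3·-21/10)/(71/10)=63/71
row 3: denom=4−1·10/71=274/71; d'=(18−1·63/71)/(274/71)=1215/274
back: M3=1215/274
back: M2=63/71−10/71·1215/274=36/137
back: M1=-21/10−3/10·36/137=-597/274
M: M0=0, M1=-597/274, M2=36/137, M3=1215/274, M4=0
seg 0: a=0, c=M0/2=0, d=(M1−M0)/(6·2)=-199/1096, b=Δ0−h0·(2M0+M1)/6=305/137
seg 1: a=3, c=M1/2=-597/548, d=(M2−M1)/(6·3)=223/1644, b=Δ1−h1·(2M1+M2)/6=13/274
seg 2: a=-3, c=M2/2=18/137, d=(M3−M2)/(6·1)=381/548, b=Δ2−h2·(2M2+M3)/6=-1549/548
seg 3: a=-5, c=M3/2=1215/548, d=(M4−M3)/(6·1)=-405/548, b=Δ3−h3·(2M3+M4)/6=-131/274
t_q=17/4 → seg 1, τ=9/4; S=3+13/274·τ+-597/548·τ²+223/1644·τ³=-30279/35072

  seg 0: a=0 b=305/137 c=0 d=-199/1096
  seg 1: a=3 b=13/274 c=-597/548 d=223/1644
  seg 2: a=-3 b=-1549/548 c=18/137 d=381/548
  seg 3: a=-5 b=-131/274 c=1215/548 d=-405/548
S(17/4) = -30279/35072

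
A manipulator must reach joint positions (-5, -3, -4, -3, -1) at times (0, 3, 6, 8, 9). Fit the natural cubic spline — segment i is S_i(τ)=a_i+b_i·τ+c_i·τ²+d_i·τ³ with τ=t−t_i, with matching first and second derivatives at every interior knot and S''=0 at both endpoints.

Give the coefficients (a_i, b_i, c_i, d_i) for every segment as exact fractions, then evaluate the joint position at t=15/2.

Δ: Δ0=2/3, Δ1=-1/3, Δ2=1/2, Δ3=2
row 1: diag=12, rhs=-6; c'=1/4, d'=-1/2
row 2: denom=10−3·1/4=37/4; d'=(5−3·-1/2)/(37/4)=26/37
row 3: denom=6−2·8/37=206/37; d'=(9−2·26/37)/(206/37)=281/206
back: M3=281/206
back: M2=26/37−8/37·281/206=42/103
back: M1=-1/2−1/4·42/103=-62/103
M: M0=0, M1=-62/103, M2=42/103, M3=281/206, M4=0
seg 0: a=-5, c=M0/2=0, d=(M1−M0)/(6·3)=-31/927, b=Δ0−h0·(2M0+M1)/6=299/309
seg 1: a=-3, c=M1/2=-31/103, d=(M2−M1)/(6·3)=52/927, b=Δ1−h1·(2M1+M2)/6=20/309
seg 2: a=-4, c=M2/2=21/103, d=(M3−M2)/(6·2)=197/2472, b=Δ2−h2·(2M2+M3)/6=-70/309
seg 3: a=-3, c=M3/2=281/412, d=(M4−M3)/(6·1)=-281/1236, b=Δ3−h3·(2M3+M4)/6=955/618
t_q=15/2 → seg 2, τ=3/2; S=-4+-70/309·τ+21/103·τ²+197/2472·τ³=-23811/6592

  seg 0: a=-5 b=299/309 c=0 d=-31/927
  seg 1: a=-3 b=20/309 c=-31/103 d=52/927
  seg 2: a=-4 b=-70/309 c=21/103 d=197/2472
  seg 3: a=-3 b=955/618 c=281/412 d=-281/1236
S(15/2) = -23811/6592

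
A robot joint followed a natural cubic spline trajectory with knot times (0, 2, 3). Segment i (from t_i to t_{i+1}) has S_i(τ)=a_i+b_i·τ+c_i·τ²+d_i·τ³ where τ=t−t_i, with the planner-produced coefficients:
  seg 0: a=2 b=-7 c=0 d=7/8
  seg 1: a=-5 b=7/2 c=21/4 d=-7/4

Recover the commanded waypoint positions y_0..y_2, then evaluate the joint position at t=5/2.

y_0=2 y_1=-5 y_2=2
S(5/2) = -69/32

y_0 = S_0(0) = a_0 = 2
y_1 = S_1(0) = a_1 = -5
y_2 = S_1(1) = 2
t_q=5/2 is in segment 1 (τ=1/2); S_1(τ)=-69/32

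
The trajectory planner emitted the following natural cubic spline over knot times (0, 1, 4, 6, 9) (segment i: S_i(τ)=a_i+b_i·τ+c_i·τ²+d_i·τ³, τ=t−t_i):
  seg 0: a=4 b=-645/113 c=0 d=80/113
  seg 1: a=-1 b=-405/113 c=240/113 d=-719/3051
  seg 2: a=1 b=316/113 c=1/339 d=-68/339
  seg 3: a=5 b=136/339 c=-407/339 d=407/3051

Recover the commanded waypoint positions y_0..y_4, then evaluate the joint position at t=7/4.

y_0=4 y_1=-1 y_2=1 y_3=5 y_4=-1
S(7/4) = -18751/7232

y_0 = S_0(0) = a_0 = 4
y_1 = S_1(0) = a_1 = -1
y_2 = S_2(0) = a_2 = 1
y_3 = S_3(0) = a_3 = 5
y_4 = S_3(3) = -1
t_q=7/4 is in segment 1 (τ=3/4); S_1(τ)=-18751/7232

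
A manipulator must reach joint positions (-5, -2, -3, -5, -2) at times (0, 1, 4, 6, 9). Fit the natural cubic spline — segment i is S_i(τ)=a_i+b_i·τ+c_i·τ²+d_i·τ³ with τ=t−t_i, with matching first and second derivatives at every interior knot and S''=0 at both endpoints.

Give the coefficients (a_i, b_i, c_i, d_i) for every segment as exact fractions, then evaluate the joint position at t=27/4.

  seg 0: a=-5 b=387/113 c=0 d=-48/113
  seg 1: a=-2 b=243/113 c=-144/113 d=454/3051
  seg 2: a=-3 b=-167/113 c=22/339 d=59/678
  seg 3: a=-5 b=-59/339 c=199/339 d=-199/3051
S(27/4) = -34915/7232

Δ: Δ0=3, Δ1=-1/3, Δ2=-1, Δ3=1
row 1: diag=8, rhs=-20; c'=3/8, d'=-5/2
row 2: denom=10−3·3/8=71/8; d'=(-4−3·-5/2)/(71/8)=28/71
row 3: denom=10−2·16/71=678/71; d'=(12−2·28/71)/(678/71)=398/339
back: M3=398/339
back: M2=28/71−16/71·398/339=44/339
back: M1=-5/2−3/8·44/339=-288/113
M: M0=0, M1=-288/113, M2=44/339, M3=398/339, M4=0
seg 0: a=-5, c=M0/2=0, d=(M1−M0)/(6·1)=-48/113, b=Δ0−h0·(2M0+M1)/6=387/113
seg 1: a=-2, c=M1/2=-144/113, d=(M2−M1)/(6·3)=454/3051, b=Δ1−h1·(2M1+M2)/6=243/113
seg 2: a=-3, c=M2/2=22/339, d=(M3−M2)/(6·2)=59/678, b=Δ2−h2·(2M2+M3)/6=-167/113
seg 3: a=-5, c=M3/2=199/339, d=(M4−M3)/(6·3)=-199/3051, b=Δ3−h3·(2M3+M4)/6=-59/339
t_q=27/4 → seg 3, τ=3/4; S=-5+-59/339·τ+199/339·τ²+-199/3051·τ³=-34915/7232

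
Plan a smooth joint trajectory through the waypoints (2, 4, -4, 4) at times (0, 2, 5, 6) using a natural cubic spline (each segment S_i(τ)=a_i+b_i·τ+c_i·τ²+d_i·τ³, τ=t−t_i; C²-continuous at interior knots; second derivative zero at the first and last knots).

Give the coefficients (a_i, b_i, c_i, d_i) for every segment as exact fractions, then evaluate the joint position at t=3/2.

Δ: Δ0=1, Δ1=-8/3, Δ2=8
row 1: diag=10, rhs=-22; c'=3/10, d'=-11/5
row 2: denom=8−3·3/10=71/10; d'=(64−3·-11/5)/(71/10)=706/71
back: M2=706/71
back: M1=-11/5−3/10·706/71=-368/71
M: M0=0, M1=-368/71, M2=706/71, M3=0
seg 0: a=2, c=M0/2=0, d=(M1−M0)/(6·2)=-92/213, b=Δ0−h0·(2M0+M1)/6=581/213
seg 1: a=4, c=M1/2=-184/71, d=(M2−M1)/(6·3)=179/213, b=Δ1−h1·(2M1+M2)/6=-523/213
seg 2: a=-4, c=M2/2=353/71, d=(M3−M2)/(6·1)=-353/213, b=Δ2−h2·(2M2+M3)/6=998/213
t_q=3/2 → seg 0, τ=3/2; S=2+581/213·τ+0·τ²+-92/213·τ³=329/71

  seg 0: a=2 b=581/213 c=0 d=-92/213
  seg 1: a=4 b=-523/213 c=-184/71 d=179/213
  seg 2: a=-4 b=998/213 c=353/71 d=-353/213
S(3/2) = 329/71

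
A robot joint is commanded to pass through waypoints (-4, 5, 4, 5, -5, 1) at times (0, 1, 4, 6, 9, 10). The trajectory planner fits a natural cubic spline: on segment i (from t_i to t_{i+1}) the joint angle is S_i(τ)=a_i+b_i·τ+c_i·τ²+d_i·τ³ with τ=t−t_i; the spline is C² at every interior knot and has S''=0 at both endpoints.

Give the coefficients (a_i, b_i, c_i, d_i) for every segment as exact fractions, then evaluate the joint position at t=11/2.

Δ: Δ0=9, Δ1=-1/3, Δ2=1/2, Δ3=-10/3, Δ4=6
row 1: diag=8, rhs=-56; c'=3/8, d'=-7
row 2: denom=10−3·3/8=71/8; d'=(5−3·-7)/(71/8)=208/71
row 3: denom=10−2·16/71=678/71; d'=(-23−2·208/71)/(678/71)=-683/226
row 4: denom=8−3·71/226=1595/226; d'=(56−3·-683/226)/(1595/226)=2941/319
back: M4=2941/319
back: M3=-683/226−71/226·2941/319=-1888/319
back: M2=208/71−16/71·-1888/319=1360/319
back: M1=-7−3/8·1360/319=-2743/319
M: M0=0, M1=-2743/319, M2=1360/319, M3=-1888/319, M4=2941/319, M5=0
seg 0: a=-4, c=M0/2=0, d=(M1−M0)/(6·1)=-2743/1914, b=Δ0−h0·(2M0+M1)/6=19969/1914
seg 1: a=5, c=M1/2=-2743/638, d=(M2−M1)/(6·3)=373/522, b=Δ1−h1·(2M1+M2)/6=5870/957
seg 2: a=4, c=M2/2=680/319, d=(M3−M2)/(6·2)=-28/33, b=Δ2−h2·(2M2+M3)/6=-707/1914
seg 3: a=5, c=M3/2=-944/319, d=(M4−M3)/(6·3)=439/522, b=Δ3−h3·(2M3+M4)/6=-3875/1914
seg 4: a=-5, c=M4/2=2941/638, d=(M5−M4)/(6·1)=-2941/1914, b=Δ4−h4·(2M4+M5)/6=2801/957
t_q=11/2 → seg 2, τ=3/2; S=4+-707/1914·τ+680/319·τ²+-28/33·τ³=6863/1276

  seg 0: a=-4 b=19969/1914 c=0 d=-2743/1914
  seg 1: a=5 b=5870/957 c=-2743/638 d=373/522
  seg 2: a=4 b=-707/1914 c=680/319 d=-28/33
  seg 3: a=5 b=-3875/1914 c=-944/319 d=439/522
  seg 4: a=-5 b=2801/957 c=2941/638 d=-2941/1914
S(11/2) = 6863/1276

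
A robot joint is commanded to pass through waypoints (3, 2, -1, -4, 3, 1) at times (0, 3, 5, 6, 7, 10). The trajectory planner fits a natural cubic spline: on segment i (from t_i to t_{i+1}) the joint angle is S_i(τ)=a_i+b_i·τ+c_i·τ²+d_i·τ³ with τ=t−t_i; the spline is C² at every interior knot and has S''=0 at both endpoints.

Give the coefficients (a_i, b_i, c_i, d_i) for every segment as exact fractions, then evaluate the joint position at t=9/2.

  seg 0: a=3 b=-367/828 c=0 d=91/7452
  seg 1: a=2 b=-47/414 c=91/828 d=-665/1656
  seg 2: a=-1 b=-310/69 c=-476/207 d=785/207
  seg 3: a=-4 b=473/207 c=1879/207 d=-301/69
  seg 4: a=3 b=1522/207 c=-830/207 d=830/1863
S(9/2) = 3187/4416

Δ: Δ0=-1/3, Δ1=-3/2, Δ2=-3, Δ3=7, Δ4=-2/3
row 1: diag=10, rhs=-7; c'=1/5, d'=-7/10
row 2: denom=6−2·1/5=28/5; d'=(-9−2·-7/10)/(28/5)=-19/14
row 3: denom=4−1·5/28=107/28; d'=(60−1·-19/14)/(107/28)=1718/107
row 4: denom=8−1·28/107=828/107; d'=(-46−1·1718/107)/(828/107)=-1660/207
back: M4=-1660/207
back: M3=1718/107−28/107·-1660/207=3758/207
back: M2=-19/14−5/28·3758/207=-952/207
back: M1=-7/10−1/5·-952/207=91/414
M: M0=0, M1=91/414, M2=-952/207, M3=3758/207, M4=-1660/207, M5=0
seg 0: a=3, c=M0/2=0, d=(M1−M0)/(6·3)=91/7452, b=Δ0−h0·(2M0+M1)/6=-367/828
seg 1: a=2, c=M1/2=91/828, d=(M2−M1)/(6·2)=-665/1656, b=Δ1−h1·(2M1+M2)/6=-47/414
seg 2: a=-1, c=M2/2=-476/207, d=(M3−M2)/(6·1)=785/207, b=Δ2−h2·(2M2+M3)/6=-310/69
seg 3: a=-4, c=M3/2=1879/207, d=(M4−M3)/(6·1)=-301/69, b=Δ3−h3·(2M3+M4)/6=473/207
seg 4: a=3, c=M4/2=-830/207, d=(M5−M4)/(6·3)=830/1863, b=Δ4−h4·(2M4+M5)/6=1522/207
t_q=9/2 → seg 1, τ=3/2; S=2+-47/414·τ+91/828·τ²+-665/1656·τ³=3187/4416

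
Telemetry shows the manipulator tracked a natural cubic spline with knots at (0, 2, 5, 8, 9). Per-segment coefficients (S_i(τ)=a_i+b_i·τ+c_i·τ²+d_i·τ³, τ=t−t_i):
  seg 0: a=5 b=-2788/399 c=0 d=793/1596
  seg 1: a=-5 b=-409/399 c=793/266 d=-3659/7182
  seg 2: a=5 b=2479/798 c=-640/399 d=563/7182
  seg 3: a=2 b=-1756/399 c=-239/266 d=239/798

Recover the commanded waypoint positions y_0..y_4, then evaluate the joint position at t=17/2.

y_0=5 y_1=-5 y_2=5 y_3=2 y_4=-3
S(17/2) = -825/2128

y_0 = S_0(0) = a_0 = 5
y_1 = S_1(0) = a_1 = -5
y_2 = S_2(0) = a_2 = 5
y_3 = S_3(0) = a_3 = 2
y_4 = S_3(1) = -3
t_q=17/2 is in segment 3 (τ=1/2); S_3(τ)=-825/2128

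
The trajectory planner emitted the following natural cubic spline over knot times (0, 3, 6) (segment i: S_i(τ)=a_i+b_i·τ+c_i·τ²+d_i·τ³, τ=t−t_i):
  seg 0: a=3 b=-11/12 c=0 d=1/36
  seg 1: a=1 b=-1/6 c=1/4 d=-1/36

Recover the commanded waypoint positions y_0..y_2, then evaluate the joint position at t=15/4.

y_0=3 y_1=1 y_2=2
S(15/4) = 257/256

y_0 = S_0(0) = a_0 = 3
y_1 = S_1(0) = a_1 = 1
y_2 = S_1(3) = 2
t_q=15/4 is in segment 1 (τ=3/4); S_1(τ)=257/256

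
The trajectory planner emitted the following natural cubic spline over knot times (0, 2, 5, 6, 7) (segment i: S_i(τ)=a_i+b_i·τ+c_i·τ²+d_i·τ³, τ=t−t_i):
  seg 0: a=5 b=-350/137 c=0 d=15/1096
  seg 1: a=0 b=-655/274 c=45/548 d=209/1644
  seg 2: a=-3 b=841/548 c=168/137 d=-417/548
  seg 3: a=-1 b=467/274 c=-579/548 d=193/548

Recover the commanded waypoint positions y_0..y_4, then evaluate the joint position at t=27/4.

y_0 = S_0(0) = a_0 = 5
y_1 = S_1(0) = a_1 = 0
y_2 = S_2(0) = a_2 = -3
y_3 = S_3(0) = a_3 = -1
y_4 = S_3(1) = 0
t_q=27/4 is in segment 3 (τ=3/4); S_3(τ)=-5873/35072

y_0=5 y_1=0 y_2=-3 y_3=-1 y_4=0
S(27/4) = -5873/35072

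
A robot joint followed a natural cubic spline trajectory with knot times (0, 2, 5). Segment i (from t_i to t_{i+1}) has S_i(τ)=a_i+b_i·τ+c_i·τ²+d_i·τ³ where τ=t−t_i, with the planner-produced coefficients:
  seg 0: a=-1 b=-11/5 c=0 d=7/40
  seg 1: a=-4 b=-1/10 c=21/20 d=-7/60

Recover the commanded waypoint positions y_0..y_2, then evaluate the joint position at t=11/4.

y_0 = S_0(0) = a_0 = -1
y_1 = S_1(0) = a_1 = -4
y_2 = S_1(3) = 2
t_q=11/4 is in segment 1 (τ=3/4); S_1(τ)=-4523/1280

y_0=-1 y_1=-4 y_2=2
S(11/4) = -4523/1280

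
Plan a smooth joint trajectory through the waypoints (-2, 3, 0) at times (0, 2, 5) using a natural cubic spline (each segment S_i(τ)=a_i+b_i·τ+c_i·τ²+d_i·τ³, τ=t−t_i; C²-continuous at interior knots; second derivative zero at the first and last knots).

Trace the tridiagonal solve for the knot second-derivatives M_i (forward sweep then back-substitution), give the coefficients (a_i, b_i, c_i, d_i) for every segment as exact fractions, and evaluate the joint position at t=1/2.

  seg 0: a=-2 b=16/5 c=0 d=-7/40
  seg 1: a=3 b=11/10 c=-21/20 d=7/60
S(1/2) = -27/64

Δ: Δ0=5/2, Δ1=-1
row 1: diag=10, rhs=-21; c'=3/10, d'=-21/10
back: M1=-21/10
M: M0=0, M1=-21/10, M2=0
seg 0: a=-2, c=M0/2=0, d=(M1−M0)/(6·2)=-7/40, b=Δ0−h0·(2M0+M1)/6=16/5
seg 1: a=3, c=M1/2=-21/20, d=(M2−M1)/(6·3)=7/60, b=Δ1−h1·(2M1+M2)/6=11/10
t_q=1/2 → seg 0, τ=1/2; S=-2+16/5·τ+0·τ²+-7/40·τ³=-27/64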